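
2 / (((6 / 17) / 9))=51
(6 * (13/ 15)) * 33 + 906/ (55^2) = 171.90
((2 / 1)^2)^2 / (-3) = -16 / 3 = -5.33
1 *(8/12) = 2/3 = 0.67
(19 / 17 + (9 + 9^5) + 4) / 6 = 9843.85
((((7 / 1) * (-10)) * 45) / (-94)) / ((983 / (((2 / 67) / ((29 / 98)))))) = 308700 / 89768543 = 0.00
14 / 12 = 7 / 6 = 1.17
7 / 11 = 0.64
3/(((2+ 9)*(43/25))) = 0.16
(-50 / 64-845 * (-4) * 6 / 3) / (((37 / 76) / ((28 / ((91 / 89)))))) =365754845 / 962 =380202.54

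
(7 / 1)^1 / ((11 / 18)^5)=13226976 / 161051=82.13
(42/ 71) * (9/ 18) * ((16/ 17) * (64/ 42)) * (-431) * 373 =-68194.41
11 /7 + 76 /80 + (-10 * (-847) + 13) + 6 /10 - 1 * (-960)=1322457 /140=9446.12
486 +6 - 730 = -238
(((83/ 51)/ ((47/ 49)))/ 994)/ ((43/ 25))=14525/ 14636082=0.00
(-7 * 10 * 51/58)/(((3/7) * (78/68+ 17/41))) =-829430/9019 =-91.96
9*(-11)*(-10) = 990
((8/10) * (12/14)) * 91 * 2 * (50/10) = 624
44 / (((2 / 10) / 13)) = 2860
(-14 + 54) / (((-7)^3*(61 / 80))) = -3200 / 20923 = -0.15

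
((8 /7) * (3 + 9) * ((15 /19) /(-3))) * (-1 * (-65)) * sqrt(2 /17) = -31200 * sqrt(34) /2261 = -80.46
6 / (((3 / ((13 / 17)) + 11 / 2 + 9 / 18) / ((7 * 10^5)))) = 18200000 / 43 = 423255.81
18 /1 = 18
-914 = -914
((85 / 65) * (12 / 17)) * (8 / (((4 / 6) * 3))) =48 / 13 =3.69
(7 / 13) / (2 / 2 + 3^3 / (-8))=-56 / 247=-0.23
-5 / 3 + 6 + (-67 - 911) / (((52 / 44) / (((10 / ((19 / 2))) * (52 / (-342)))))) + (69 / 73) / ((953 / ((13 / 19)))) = 10305515806 / 75343227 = 136.78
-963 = -963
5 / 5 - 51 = -50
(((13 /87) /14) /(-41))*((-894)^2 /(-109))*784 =193947936 /129601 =1496.50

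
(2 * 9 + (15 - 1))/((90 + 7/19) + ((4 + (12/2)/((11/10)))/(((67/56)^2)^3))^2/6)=1805958793128090103233190944/5197785604659959410423214903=0.35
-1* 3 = -3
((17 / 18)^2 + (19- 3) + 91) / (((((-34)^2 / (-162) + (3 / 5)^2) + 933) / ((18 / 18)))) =873925 / 7502416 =0.12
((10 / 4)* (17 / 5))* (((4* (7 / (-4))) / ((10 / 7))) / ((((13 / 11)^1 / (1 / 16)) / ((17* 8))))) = -155771 / 520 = -299.56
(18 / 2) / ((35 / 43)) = 387 / 35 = 11.06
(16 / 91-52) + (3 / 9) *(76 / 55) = -771224 / 15015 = -51.36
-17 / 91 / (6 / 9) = -51 / 182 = -0.28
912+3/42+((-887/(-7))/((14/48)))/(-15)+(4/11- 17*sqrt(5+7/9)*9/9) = 4761913/5390- 34*sqrt(13)/3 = 842.61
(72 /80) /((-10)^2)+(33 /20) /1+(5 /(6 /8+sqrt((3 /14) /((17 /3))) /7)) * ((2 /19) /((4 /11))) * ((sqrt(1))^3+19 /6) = 9.41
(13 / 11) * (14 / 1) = 182 / 11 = 16.55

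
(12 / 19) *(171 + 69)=2880 / 19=151.58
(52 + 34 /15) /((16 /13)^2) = 68783 /1920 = 35.82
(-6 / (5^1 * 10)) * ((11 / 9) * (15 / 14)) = -11 / 70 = -0.16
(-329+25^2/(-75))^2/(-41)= -1024144/369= -2775.46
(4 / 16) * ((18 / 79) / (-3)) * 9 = -27 / 158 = -0.17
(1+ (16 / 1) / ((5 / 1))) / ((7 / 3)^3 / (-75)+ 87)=8505 / 175832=0.05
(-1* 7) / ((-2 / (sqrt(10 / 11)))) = 7* sqrt(110) / 22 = 3.34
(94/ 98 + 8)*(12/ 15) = 1756/ 245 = 7.17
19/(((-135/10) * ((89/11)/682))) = -285076/2403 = -118.63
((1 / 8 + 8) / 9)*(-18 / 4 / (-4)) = 65 / 64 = 1.02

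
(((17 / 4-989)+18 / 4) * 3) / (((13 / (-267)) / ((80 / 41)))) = 62814420 / 533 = 117850.69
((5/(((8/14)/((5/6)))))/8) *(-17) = -15.49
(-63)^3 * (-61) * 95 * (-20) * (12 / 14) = -24840383400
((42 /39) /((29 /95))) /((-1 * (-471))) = 1330 /177567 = 0.01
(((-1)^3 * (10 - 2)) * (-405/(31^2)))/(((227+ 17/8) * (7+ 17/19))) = 5472/2935855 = 0.00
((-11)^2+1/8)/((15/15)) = 969/8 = 121.12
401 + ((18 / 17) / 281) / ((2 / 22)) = 1915775 / 4777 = 401.04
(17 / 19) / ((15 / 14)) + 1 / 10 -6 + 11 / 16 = -19961 / 4560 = -4.38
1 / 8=0.12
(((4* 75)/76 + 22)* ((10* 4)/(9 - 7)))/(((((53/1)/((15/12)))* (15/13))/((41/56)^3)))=2208573445/530535936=4.16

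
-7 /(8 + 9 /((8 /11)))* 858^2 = -41225184 /163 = -252915.24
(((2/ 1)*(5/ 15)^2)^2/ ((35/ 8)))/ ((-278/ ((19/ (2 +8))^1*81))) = -152/ 24325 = -0.01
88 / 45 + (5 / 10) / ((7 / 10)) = 841 / 315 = 2.67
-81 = -81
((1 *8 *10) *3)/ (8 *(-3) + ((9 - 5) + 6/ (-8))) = -960/ 83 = -11.57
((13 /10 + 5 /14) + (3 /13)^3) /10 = 128371 /768950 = 0.17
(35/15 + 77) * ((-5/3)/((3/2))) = -2380/27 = -88.15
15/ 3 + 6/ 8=23/ 4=5.75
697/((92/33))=250.01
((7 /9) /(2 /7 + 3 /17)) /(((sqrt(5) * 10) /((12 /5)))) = 1666 * sqrt(5) /20625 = 0.18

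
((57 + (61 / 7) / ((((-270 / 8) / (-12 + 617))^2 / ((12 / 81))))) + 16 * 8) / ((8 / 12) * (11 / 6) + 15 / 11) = 909127439 / 3919104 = 231.97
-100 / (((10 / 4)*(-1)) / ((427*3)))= 51240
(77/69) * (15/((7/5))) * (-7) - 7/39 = -75236/897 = -83.88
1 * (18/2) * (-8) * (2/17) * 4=-576/17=-33.88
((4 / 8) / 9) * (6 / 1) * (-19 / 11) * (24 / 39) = -152 / 429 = -0.35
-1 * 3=-3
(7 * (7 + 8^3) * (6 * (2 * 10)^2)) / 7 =1245600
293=293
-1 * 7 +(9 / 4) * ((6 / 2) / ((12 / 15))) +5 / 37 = 1.57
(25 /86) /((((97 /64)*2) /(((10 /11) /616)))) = 500 /3532837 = 0.00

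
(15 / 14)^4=50625 / 38416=1.32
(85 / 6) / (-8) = -85 / 48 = -1.77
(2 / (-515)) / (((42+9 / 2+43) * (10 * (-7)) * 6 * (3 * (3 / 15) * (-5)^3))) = -1 / 725956875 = -0.00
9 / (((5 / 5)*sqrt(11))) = 9*sqrt(11) / 11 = 2.71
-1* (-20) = 20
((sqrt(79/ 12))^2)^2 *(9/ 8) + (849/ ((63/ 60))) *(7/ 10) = 78689/ 128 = 614.76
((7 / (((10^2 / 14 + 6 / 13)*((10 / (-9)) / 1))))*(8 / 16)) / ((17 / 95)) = -108927 / 47056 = -2.31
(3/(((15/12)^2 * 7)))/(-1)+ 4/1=652/175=3.73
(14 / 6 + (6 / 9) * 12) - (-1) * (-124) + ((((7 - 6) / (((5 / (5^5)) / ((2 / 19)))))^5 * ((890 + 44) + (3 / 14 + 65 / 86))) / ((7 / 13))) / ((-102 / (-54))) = 301454241913115610982379 / 266074170243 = 1132970711278.75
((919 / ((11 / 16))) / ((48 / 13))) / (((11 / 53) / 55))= 3165955 / 33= 95938.03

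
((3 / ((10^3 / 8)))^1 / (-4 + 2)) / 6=-1 / 500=-0.00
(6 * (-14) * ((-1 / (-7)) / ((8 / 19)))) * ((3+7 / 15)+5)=-2413 / 10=-241.30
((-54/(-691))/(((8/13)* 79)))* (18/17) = 3159/1856026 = 0.00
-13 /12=-1.08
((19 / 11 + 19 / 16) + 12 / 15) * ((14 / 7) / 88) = 3269 / 38720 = 0.08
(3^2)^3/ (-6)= -243/ 2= -121.50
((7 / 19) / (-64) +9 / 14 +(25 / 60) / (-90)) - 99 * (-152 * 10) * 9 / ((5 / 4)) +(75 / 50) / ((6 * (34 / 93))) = 4233076402421 / 3907008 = 1083457.32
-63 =-63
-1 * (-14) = 14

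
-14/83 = -0.17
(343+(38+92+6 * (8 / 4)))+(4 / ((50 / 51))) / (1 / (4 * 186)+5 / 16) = 498.00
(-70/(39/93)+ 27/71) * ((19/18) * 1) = -2920661/16614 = -175.80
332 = 332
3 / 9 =1 / 3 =0.33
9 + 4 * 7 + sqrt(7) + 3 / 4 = sqrt(7) + 151 / 4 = 40.40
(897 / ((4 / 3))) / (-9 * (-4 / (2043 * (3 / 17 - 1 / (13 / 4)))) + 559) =1362681 / 1132004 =1.20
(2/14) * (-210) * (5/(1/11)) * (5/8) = -4125/4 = -1031.25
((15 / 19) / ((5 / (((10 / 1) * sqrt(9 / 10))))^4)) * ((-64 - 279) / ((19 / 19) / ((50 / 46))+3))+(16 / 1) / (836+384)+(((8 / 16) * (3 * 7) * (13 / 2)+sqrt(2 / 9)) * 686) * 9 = 2058 * sqrt(2)+4873366097 / 11590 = 423390.70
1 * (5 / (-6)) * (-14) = 35 / 3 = 11.67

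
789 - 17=772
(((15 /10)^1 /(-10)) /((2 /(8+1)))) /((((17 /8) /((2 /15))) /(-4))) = 72 /425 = 0.17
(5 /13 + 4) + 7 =148 /13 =11.38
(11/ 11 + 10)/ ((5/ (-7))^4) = 26411/ 625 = 42.26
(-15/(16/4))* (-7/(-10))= -21/8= -2.62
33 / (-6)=-11 / 2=-5.50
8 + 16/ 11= 9.45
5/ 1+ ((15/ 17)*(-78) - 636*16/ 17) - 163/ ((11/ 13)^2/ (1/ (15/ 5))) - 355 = -6746747/ 6171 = -1093.30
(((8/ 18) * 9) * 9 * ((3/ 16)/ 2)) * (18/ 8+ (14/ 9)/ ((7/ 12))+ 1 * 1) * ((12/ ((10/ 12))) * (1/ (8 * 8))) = 5751/ 1280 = 4.49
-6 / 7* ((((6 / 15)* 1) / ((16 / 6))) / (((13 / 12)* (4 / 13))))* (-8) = 3.09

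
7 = 7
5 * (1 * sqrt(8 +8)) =20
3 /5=0.60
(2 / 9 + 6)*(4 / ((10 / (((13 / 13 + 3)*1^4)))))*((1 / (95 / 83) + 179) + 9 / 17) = 43508416 / 24225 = 1796.01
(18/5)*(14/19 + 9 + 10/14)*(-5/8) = -6255/266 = -23.52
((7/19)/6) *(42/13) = 49/247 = 0.20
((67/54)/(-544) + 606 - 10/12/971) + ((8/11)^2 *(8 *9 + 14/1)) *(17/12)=2313958913863/3451415616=670.44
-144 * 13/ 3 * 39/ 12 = -2028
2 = 2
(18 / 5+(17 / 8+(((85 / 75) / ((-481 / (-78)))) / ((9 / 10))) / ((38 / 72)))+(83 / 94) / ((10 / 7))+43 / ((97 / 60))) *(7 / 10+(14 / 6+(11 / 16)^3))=176316120632947 / 1575310295040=111.92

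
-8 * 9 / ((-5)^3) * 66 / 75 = 1584 / 3125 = 0.51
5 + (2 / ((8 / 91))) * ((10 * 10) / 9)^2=2813.64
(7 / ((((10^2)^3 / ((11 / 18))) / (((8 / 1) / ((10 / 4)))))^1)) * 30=77 / 187500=0.00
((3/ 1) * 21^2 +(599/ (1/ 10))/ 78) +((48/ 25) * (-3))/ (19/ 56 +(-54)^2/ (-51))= 73853309632/ 52756275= 1399.90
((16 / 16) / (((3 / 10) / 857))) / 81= 8570 / 243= 35.27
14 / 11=1.27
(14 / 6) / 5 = 0.47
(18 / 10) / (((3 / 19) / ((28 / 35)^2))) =912 / 125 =7.30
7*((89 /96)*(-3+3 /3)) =-623 /48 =-12.98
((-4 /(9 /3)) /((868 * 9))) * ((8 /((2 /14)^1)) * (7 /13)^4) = -19208 /23905557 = -0.00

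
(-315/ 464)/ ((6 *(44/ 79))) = -8295/ 40832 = -0.20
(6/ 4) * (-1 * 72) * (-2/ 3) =72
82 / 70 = 41 / 35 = 1.17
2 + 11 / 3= 17 / 3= 5.67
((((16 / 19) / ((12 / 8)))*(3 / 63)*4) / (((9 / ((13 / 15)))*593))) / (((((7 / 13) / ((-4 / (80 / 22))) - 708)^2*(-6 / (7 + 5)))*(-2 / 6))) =17013568 / 81967235995117305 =0.00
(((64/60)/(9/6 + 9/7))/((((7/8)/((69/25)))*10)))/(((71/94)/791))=218898176/1730625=126.49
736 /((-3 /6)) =-1472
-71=-71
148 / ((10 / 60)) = 888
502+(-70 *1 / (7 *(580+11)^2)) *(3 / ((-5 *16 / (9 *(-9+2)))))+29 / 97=15127125219 / 30115784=502.30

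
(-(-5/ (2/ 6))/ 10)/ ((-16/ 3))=-9/ 32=-0.28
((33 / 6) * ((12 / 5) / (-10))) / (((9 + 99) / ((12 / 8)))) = -11 / 600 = -0.02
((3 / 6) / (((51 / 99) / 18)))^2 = 88209 / 289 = 305.22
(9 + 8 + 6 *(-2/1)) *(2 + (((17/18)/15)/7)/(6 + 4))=37817/3780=10.00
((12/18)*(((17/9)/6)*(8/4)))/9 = 34/729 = 0.05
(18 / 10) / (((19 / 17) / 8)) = 1224 / 95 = 12.88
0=0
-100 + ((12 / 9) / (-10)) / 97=-145502 / 1455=-100.00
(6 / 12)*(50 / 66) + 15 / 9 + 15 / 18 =95 / 33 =2.88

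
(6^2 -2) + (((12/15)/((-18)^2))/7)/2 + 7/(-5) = 32.60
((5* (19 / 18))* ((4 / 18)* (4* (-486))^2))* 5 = 22161600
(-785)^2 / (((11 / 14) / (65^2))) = 36449708750 / 11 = 3313609886.36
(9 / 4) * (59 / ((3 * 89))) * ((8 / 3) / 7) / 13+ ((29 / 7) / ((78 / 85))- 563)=-558.47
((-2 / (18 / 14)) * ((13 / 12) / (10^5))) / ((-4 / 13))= 1183 / 21600000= 0.00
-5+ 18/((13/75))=1285/13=98.85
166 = 166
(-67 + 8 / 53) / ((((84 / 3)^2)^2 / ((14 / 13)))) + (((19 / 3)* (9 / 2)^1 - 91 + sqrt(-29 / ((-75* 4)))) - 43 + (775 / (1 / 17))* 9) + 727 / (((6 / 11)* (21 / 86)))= sqrt(87) / 30 + 33739174697009 / 272248704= 123928.08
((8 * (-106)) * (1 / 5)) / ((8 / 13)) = -1378 / 5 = -275.60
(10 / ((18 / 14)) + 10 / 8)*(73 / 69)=23725 / 2484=9.55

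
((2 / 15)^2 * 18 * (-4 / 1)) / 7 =-32 / 175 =-0.18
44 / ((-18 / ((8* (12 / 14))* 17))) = -5984 / 21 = -284.95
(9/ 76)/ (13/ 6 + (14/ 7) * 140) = 27/ 64334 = 0.00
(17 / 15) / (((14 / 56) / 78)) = 1768 / 5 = 353.60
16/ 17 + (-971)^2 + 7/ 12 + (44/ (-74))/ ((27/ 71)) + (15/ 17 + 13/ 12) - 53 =16011401324/ 16983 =942789.93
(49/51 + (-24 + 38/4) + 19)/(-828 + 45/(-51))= -557/84546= -0.01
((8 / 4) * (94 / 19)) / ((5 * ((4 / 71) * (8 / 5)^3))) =83425 / 9728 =8.58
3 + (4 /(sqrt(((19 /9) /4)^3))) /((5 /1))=864*sqrt(19) /1805 + 3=5.09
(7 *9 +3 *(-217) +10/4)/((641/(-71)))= 83141/1282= 64.85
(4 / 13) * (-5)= -20 / 13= -1.54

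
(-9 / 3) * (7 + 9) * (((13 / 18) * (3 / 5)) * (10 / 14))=-104 / 7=-14.86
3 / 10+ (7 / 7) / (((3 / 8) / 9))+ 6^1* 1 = 303 / 10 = 30.30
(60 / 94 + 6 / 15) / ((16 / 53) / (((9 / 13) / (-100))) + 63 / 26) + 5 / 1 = 597103987 / 120026015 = 4.97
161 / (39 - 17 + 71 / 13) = 299 / 51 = 5.86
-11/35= -0.31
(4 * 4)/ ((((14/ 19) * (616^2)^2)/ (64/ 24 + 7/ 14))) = 361/ 755930993664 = 0.00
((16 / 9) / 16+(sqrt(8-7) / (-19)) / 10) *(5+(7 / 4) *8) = 181 / 90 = 2.01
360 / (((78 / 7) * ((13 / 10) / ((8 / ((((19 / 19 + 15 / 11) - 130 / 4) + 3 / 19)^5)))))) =-142922114065561600 / 17405804441888072129673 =-0.00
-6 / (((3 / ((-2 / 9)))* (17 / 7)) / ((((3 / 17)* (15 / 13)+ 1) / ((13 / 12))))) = 29792 / 146523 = 0.20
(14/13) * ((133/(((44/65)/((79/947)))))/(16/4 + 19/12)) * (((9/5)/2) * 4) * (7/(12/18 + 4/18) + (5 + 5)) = 25815699/126898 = 203.44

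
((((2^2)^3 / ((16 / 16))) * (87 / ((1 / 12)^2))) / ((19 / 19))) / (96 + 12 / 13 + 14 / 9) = 46904832 / 5761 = 8141.79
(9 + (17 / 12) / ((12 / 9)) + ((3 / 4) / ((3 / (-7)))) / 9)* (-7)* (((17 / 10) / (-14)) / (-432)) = -24157 / 1244160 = -0.02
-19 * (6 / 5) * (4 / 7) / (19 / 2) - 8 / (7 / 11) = -488 / 35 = -13.94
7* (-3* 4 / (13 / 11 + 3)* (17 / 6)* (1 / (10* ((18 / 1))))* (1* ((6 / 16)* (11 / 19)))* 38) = -14399 / 5520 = -2.61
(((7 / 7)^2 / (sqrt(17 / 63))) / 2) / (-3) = -sqrt(119) / 34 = -0.32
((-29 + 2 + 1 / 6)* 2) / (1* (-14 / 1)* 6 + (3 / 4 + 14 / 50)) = 16100 / 24891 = 0.65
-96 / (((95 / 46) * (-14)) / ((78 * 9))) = 1550016 / 665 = 2330.85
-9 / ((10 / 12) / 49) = -2646 / 5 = -529.20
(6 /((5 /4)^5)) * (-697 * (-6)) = 25694208 /3125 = 8222.15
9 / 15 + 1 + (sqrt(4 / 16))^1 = 21 / 10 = 2.10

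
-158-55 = -213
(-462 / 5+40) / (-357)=262 / 1785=0.15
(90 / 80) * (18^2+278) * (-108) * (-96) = 7021728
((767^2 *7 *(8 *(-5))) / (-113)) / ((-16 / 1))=-20590115 / 226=-91106.70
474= 474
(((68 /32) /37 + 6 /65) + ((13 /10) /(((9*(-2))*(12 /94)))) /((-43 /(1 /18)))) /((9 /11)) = 665511319 /3618697680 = 0.18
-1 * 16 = -16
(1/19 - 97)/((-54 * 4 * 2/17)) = 3.82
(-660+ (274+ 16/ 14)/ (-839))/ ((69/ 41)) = -53000782/ 135079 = -392.37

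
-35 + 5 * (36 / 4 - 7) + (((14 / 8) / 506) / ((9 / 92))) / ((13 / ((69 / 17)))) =-364489 / 14586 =-24.99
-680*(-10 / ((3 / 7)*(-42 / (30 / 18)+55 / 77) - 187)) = -833000 / 24193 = -34.43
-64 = -64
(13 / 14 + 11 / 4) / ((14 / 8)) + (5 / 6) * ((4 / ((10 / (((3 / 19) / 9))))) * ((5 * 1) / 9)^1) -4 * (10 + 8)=-5270830 / 75411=-69.89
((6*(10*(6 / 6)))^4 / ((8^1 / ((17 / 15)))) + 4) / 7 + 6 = 1836046 / 7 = 262292.29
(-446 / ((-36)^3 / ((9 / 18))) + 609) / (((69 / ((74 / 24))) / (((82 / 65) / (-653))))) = -43103623859 / 819849962880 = -0.05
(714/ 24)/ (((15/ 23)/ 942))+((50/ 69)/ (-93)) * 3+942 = 939296431/ 21390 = 43912.88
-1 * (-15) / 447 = 5 / 149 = 0.03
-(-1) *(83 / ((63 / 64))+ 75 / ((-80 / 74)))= 7531 / 504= 14.94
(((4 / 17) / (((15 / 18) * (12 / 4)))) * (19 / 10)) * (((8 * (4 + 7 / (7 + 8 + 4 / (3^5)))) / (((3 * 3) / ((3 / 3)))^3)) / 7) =9908576 / 7913859975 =0.00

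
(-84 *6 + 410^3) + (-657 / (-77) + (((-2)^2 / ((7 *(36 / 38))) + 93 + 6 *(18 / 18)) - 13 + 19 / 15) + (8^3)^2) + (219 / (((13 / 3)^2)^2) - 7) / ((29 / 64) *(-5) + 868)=1045038751243620026 / 15105484485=69182736.39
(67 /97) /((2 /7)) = 469 /194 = 2.42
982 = 982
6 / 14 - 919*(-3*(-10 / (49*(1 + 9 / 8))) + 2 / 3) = -877.02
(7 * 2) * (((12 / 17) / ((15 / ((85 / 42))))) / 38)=2 / 57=0.04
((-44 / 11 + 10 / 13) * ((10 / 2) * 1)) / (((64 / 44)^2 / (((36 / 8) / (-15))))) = 7623 / 3328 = 2.29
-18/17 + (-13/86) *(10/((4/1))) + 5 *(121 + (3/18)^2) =7943513/13158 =603.70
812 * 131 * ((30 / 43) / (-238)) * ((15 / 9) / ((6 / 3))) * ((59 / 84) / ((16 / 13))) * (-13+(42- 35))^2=-5338.52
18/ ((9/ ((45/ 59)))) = 90/ 59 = 1.53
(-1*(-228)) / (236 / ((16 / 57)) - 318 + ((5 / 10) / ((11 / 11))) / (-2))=24 / 55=0.44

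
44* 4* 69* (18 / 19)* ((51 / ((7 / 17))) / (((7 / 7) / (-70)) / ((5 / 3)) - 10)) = -9475963200 / 66557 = -142373.65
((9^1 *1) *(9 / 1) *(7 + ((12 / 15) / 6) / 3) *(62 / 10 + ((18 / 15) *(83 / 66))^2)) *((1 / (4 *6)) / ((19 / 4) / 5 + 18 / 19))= 231680718 / 2181025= 106.23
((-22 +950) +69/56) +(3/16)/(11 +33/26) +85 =4529629/4466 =1014.25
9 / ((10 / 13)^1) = 117 / 10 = 11.70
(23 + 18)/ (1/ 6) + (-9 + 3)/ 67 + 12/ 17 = 280896/ 1139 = 246.62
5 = 5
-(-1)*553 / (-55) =-553 / 55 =-10.05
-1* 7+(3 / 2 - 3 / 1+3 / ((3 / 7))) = -3 / 2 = -1.50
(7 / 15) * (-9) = -4.20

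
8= 8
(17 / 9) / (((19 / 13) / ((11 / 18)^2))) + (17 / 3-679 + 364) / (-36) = 502805 / 55404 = 9.08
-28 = -28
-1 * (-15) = 15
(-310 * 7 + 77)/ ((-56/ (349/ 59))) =104351/ 472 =221.08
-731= -731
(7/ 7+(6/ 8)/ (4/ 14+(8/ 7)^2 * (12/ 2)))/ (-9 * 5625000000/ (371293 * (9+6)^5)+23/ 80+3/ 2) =19370355810/ 28513654703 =0.68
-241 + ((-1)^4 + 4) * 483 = 2174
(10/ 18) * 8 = 40/ 9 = 4.44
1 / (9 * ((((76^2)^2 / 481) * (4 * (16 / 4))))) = 481 / 4804153344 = 0.00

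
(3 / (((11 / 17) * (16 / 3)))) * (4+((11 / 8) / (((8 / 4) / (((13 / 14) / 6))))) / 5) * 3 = 4134519 / 394240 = 10.49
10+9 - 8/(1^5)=11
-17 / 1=-17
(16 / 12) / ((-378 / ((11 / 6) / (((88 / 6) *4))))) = -1 / 9072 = -0.00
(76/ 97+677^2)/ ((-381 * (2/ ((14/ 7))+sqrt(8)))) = 44457989/ 258699 - 88915978 * sqrt(2)/ 258699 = -314.22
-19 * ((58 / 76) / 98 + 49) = -182505 / 196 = -931.15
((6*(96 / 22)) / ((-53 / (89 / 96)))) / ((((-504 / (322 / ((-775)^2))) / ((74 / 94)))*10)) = 75739 / 1974927075000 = 0.00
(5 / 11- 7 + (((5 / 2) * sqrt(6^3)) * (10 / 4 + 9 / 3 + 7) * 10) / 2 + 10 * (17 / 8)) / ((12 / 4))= 647 / 132 + 625 * sqrt(6) / 2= 770.37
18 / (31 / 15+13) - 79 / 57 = -1232 / 6441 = -0.19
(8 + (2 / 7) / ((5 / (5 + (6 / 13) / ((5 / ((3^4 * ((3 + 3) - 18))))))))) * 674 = 2128.95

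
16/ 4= 4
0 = 0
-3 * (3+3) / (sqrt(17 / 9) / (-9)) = 486 * sqrt(17) / 17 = 117.87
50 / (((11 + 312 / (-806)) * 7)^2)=48050 / 5303809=0.01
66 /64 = 1.03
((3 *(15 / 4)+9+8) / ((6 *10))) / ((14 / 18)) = 339 / 560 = 0.61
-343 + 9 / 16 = -5479 / 16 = -342.44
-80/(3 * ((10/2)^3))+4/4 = 59/75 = 0.79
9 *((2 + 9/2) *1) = 117/2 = 58.50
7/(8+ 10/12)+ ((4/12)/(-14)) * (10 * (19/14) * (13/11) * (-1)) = 201283/171402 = 1.17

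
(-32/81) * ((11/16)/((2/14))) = -1.90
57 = 57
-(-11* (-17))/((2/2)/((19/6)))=-592.17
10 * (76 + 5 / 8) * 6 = 9195 / 2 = 4597.50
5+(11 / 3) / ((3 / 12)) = 59 / 3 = 19.67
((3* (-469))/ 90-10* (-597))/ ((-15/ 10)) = -3969.58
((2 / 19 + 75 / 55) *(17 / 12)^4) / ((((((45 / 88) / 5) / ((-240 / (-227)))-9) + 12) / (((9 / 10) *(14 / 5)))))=179486629 / 37279710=4.81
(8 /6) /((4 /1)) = 1 /3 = 0.33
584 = 584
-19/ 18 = -1.06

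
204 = 204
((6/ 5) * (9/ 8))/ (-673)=-27/ 13460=-0.00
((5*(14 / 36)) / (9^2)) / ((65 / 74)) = 259 / 9477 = 0.03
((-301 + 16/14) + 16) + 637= 2472/7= 353.14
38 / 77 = 0.49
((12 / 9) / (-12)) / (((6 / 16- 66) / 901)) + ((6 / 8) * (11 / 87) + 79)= 44188003 / 548100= 80.62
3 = 3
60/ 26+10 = 160/ 13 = 12.31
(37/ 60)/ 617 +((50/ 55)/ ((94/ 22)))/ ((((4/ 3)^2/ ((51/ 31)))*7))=21994951/ 755133960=0.03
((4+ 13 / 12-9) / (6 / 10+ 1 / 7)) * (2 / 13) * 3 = -1645 / 676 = -2.43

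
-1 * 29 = -29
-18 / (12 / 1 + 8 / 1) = -9 / 10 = -0.90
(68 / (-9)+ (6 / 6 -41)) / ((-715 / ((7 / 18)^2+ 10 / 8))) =48578 / 521235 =0.09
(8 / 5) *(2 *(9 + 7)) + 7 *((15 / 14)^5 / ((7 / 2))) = 72638347 / 1344560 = 54.02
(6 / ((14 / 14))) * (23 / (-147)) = -46 / 49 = -0.94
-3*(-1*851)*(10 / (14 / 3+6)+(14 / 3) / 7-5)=-138713 / 16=-8669.56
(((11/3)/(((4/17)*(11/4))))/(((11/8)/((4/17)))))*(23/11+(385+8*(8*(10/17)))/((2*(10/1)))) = 138968/6171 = 22.52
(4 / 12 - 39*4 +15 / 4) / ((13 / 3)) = -1823 / 52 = -35.06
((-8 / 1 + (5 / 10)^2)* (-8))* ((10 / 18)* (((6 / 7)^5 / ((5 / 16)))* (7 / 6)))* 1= 142848 / 2401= 59.50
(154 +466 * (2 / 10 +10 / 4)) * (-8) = -56488 / 5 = -11297.60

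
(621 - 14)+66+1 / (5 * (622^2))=1301864661 / 1934420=673.00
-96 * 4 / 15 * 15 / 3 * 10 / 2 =-640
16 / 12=1.33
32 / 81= 0.40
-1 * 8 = -8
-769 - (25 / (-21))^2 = -339754 / 441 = -770.42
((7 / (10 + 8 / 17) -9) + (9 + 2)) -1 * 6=-593 / 178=-3.33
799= 799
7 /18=0.39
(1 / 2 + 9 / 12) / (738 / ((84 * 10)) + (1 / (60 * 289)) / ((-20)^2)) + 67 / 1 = 2918669269 / 42656407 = 68.42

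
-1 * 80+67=-13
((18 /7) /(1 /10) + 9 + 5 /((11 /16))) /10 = 3233 /770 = 4.20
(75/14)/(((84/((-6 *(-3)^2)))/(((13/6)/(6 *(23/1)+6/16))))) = -325/6027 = -0.05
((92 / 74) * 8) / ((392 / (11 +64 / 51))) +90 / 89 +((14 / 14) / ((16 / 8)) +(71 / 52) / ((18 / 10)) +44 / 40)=23625725411 / 6418781460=3.68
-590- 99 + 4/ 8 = -1377/ 2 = -688.50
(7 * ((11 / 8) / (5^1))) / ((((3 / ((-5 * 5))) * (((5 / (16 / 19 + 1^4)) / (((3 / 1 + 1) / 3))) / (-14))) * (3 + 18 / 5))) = 8575 / 513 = 16.72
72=72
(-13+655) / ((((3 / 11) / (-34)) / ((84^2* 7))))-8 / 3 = -11859414344 / 3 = -3953138114.67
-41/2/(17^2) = -41/578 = -0.07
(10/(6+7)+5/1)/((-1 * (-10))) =15/26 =0.58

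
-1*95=-95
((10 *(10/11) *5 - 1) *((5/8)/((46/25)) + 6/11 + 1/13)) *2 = 24756603/289432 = 85.54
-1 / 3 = -0.33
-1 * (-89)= 89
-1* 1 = -1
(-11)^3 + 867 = -464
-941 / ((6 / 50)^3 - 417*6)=14703125 / 39093723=0.38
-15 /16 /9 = -5 /48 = -0.10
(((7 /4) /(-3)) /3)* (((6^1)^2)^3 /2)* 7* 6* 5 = -952560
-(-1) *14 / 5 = 14 / 5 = 2.80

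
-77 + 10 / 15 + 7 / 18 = -1367 / 18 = -75.94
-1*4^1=-4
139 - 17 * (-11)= 326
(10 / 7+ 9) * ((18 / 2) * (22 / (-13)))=-14454 / 91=-158.84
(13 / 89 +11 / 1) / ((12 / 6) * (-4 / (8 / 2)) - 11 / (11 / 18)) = -248 / 445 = -0.56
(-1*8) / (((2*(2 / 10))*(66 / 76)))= -760 / 33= -23.03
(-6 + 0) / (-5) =6 / 5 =1.20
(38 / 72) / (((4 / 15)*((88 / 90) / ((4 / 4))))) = 1425 / 704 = 2.02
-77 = -77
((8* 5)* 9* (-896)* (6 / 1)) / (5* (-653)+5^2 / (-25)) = 967680 / 1633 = 592.58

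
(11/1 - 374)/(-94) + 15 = 1773/94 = 18.86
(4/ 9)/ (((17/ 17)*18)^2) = 1/ 729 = 0.00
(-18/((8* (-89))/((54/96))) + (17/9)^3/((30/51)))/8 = 238163053/166095360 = 1.43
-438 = -438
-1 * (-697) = 697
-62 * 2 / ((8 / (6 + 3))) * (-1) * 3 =837 / 2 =418.50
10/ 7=1.43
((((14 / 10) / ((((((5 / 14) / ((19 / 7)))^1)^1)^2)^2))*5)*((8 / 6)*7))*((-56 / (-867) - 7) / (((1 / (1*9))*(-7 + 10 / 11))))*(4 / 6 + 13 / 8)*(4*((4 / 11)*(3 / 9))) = 54063522975616 / 21783375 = 2481870.83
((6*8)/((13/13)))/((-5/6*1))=-288/5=-57.60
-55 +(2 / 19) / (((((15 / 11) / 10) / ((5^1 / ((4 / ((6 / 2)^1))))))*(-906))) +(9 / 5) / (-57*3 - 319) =-579969044 / 10543575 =-55.01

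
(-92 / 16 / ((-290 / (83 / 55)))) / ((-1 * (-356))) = 1909 / 22712800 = 0.00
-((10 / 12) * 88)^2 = -48400 / 9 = -5377.78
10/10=1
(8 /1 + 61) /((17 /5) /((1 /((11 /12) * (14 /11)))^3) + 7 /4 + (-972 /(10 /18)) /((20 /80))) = -74520 /7550551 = -0.01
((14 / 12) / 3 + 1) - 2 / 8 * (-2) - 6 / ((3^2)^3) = 457 / 243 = 1.88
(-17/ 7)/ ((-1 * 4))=17/ 28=0.61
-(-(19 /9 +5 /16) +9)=-947 /144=-6.58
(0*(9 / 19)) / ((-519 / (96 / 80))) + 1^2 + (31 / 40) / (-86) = 3409 / 3440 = 0.99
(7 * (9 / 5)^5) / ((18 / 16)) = 117.57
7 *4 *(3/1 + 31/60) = 1477/15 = 98.47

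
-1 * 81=-81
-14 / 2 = -7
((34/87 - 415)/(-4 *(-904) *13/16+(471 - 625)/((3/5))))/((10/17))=-613207/2332760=-0.26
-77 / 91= -11 / 13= -0.85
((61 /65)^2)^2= 13845841 /17850625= 0.78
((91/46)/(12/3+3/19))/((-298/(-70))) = 60515/541466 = 0.11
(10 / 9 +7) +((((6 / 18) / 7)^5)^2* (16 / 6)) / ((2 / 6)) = 135292367934305 / 16679880978201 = 8.11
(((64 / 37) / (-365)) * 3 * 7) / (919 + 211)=-672 / 7630325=-0.00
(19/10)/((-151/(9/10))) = -171/15100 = -0.01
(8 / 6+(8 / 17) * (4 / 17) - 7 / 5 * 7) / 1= -36223 / 4335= -8.36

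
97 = 97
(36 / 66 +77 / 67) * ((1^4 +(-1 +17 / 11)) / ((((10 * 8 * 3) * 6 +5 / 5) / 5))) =106165 / 11682187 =0.01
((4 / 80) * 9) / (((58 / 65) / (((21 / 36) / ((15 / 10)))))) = 91 / 464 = 0.20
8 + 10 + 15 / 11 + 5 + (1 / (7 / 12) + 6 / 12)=4093 / 154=26.58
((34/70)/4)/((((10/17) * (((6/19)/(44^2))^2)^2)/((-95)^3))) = -141760258344560673410560/567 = -250018092318449159454.25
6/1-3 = 3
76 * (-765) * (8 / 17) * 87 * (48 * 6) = -685532160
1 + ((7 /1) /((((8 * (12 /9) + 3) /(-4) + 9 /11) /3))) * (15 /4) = -1436 /49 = -29.31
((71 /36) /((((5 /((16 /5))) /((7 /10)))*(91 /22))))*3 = 3124 /4875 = 0.64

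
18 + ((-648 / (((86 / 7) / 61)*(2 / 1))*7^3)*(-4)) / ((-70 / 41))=-277937262 / 215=-1292731.45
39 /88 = 0.44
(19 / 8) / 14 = 19 / 112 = 0.17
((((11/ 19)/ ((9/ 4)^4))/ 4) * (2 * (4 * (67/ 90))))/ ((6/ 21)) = 660352/ 5609655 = 0.12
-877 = -877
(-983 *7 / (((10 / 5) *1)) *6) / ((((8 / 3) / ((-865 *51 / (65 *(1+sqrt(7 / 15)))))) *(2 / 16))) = 8195993505 / 104 - 546399567 *sqrt(105) / 104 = 24971769.65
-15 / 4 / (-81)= 5 / 108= 0.05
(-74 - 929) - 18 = -1021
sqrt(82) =9.06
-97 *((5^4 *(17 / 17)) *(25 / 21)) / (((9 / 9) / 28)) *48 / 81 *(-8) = 776000000 / 81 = 9580246.91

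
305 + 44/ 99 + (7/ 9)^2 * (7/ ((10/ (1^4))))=305.87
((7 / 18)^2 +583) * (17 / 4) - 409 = 2681933 / 1296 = 2069.39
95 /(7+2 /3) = 285 /23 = 12.39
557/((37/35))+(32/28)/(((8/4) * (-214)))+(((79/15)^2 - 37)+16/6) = 3244252133/6235425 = 520.29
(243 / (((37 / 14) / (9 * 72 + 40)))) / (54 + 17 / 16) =37449216 / 32597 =1148.85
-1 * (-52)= 52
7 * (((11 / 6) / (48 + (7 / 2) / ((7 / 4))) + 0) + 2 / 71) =9667 / 21300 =0.45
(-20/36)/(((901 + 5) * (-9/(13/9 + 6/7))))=725/4623318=0.00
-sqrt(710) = -26.65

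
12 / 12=1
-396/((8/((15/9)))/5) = -825/2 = -412.50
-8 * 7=-56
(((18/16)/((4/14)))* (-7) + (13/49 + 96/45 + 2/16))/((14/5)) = -294457/32928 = -8.94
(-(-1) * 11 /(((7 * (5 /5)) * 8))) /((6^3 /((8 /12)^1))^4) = 11 /617117792256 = 0.00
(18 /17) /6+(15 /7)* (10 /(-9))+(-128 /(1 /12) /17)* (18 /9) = -65299 /357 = -182.91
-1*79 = -79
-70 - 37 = -107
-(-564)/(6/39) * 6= 21996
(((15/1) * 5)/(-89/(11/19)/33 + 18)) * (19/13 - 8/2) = -898425/62959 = -14.27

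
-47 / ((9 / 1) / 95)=-4465 / 9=-496.11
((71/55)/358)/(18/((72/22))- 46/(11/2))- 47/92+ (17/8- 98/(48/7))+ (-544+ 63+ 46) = -2322297937/5187420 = -447.68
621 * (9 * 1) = 5589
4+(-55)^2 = 3029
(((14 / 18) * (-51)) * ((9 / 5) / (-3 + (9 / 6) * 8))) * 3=-119 / 5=-23.80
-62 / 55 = -1.13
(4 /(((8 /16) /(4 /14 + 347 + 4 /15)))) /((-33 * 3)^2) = 291944 /1029105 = 0.28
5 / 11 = 0.45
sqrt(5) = 2.24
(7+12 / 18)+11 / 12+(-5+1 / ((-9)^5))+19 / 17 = 18875929 / 4015332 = 4.70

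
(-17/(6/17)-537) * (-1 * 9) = 10533/2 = 5266.50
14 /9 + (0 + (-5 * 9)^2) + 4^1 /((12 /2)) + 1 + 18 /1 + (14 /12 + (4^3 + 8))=38149 /18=2119.39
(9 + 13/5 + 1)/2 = 63/10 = 6.30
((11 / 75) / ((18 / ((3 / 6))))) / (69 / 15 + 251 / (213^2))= 55451 / 62684520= 0.00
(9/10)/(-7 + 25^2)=3/2060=0.00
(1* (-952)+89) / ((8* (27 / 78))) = -11219 / 36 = -311.64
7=7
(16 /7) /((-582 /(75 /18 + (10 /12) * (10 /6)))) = -400 /18333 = -0.02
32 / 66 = 16 / 33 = 0.48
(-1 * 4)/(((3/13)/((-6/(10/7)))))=364/5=72.80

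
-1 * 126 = -126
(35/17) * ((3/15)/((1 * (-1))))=-7/17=-0.41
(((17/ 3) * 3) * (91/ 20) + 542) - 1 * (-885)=30087/ 20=1504.35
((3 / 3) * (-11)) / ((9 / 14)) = -17.11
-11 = -11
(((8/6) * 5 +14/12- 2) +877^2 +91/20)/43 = 46148363/2580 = 17886.96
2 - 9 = -7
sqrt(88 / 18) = 2 * sqrt(11) / 3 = 2.21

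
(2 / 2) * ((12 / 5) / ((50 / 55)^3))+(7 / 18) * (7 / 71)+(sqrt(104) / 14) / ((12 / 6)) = sqrt(26) / 14+1291076 / 399375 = 3.60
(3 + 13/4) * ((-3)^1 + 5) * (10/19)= 125/19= 6.58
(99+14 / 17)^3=4887035873 / 4913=994715.22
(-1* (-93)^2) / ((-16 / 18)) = 77841 / 8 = 9730.12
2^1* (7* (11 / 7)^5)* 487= 156863674 / 2401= 65332.64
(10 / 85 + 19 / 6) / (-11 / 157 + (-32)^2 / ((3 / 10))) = 52595 / 54659998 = 0.00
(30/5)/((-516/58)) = -29/43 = -0.67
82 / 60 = 41 / 30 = 1.37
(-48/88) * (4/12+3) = -20/11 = -1.82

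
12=12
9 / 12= 0.75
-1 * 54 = -54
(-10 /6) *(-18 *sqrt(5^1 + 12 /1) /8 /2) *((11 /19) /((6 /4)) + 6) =455 *sqrt(17) /38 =49.37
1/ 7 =0.14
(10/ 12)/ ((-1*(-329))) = 5/ 1974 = 0.00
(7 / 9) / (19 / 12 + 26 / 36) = 28 / 83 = 0.34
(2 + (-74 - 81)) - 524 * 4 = -2249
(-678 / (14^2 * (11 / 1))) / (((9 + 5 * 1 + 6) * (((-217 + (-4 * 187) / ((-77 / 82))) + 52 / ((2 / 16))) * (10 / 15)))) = -339 / 14309680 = -0.00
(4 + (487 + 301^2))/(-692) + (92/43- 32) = -1201371/7439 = -161.50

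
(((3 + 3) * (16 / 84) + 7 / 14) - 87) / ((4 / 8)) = -1195 / 7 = -170.71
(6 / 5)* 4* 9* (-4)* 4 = -3456 / 5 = -691.20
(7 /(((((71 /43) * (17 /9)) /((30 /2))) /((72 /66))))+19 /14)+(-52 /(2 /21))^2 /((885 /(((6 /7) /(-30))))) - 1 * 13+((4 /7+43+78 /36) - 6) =22700252618 /411255075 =55.20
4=4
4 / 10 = 2 / 5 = 0.40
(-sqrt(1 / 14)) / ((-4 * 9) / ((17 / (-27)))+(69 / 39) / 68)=-0.00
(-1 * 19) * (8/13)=-152/13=-11.69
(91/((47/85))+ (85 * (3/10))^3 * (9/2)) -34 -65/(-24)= 168634805/2256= 74749.47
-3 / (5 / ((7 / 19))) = -0.22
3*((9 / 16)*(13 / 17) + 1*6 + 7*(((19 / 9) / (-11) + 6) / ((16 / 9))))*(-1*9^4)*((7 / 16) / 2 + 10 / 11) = -42813733329 / 65824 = -650427.40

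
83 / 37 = 2.24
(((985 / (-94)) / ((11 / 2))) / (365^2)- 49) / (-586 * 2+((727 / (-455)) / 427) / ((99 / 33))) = 78685189759722 / 1882022727116191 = 0.04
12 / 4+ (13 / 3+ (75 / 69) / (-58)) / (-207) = 2467975 / 828414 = 2.98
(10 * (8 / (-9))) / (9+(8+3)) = -4 / 9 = -0.44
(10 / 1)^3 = 1000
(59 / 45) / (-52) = -59 / 2340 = -0.03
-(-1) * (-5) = -5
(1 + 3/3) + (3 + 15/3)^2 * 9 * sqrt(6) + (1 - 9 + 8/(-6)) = -22/3 + 576 * sqrt(6) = 1403.57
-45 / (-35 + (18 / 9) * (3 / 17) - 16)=255 / 287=0.89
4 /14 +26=26.29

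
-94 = -94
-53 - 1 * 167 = -220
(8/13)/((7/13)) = 8/7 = 1.14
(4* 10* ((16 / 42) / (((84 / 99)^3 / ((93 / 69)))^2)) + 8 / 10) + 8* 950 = 1069965162176307 / 139409359040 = 7674.99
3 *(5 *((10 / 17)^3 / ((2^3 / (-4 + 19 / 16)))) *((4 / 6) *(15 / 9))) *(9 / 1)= -10.73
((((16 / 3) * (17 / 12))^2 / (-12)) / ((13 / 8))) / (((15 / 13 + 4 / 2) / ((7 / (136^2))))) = -7 / 19926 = -0.00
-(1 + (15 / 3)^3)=-126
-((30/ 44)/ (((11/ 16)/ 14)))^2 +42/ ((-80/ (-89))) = -85531971/ 585640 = -146.05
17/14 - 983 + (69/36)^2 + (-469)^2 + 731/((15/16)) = 1107603611/5040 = 219762.62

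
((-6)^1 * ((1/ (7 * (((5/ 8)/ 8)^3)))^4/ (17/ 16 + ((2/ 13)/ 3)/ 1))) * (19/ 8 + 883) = -15653908201541546218748903424/ 407396240234375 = -38424282444373.70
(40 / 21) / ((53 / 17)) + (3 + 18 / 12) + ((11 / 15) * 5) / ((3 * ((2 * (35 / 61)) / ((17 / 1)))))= 387613 / 16695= 23.22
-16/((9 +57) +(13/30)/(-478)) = -229440/946427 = -0.24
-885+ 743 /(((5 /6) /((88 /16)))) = 20094 /5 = 4018.80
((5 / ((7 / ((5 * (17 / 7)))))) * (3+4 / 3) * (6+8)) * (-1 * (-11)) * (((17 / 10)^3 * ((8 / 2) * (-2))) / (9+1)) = -11943503 / 525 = -22749.53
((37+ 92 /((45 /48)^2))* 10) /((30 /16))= 510032 /675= 755.60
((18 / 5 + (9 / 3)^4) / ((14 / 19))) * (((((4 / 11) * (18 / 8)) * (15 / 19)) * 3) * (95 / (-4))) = -3254985 / 616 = -5284.07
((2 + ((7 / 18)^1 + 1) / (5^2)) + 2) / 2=2.03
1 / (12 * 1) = 0.08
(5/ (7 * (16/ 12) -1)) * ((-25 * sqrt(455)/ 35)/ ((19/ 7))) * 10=-30 * sqrt(455)/ 19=-33.68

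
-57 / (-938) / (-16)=-57 / 15008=-0.00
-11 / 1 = -11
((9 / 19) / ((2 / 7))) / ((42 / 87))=261 / 76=3.43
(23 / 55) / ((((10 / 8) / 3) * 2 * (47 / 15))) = 414 / 2585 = 0.16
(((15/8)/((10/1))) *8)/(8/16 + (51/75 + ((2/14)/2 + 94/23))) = 12075/42974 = 0.28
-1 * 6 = -6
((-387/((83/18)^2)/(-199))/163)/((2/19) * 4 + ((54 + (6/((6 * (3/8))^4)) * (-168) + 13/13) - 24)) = -1736749188/24480995200615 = -0.00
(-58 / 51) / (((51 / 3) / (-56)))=3248 / 867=3.75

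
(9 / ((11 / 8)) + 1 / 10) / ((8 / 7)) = 5.81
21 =21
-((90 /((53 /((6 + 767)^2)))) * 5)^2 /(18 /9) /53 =-36150391716401250 /148877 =-242820527794.09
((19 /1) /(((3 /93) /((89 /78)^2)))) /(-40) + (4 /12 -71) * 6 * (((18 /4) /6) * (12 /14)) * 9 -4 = -4218450283 /1703520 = -2476.31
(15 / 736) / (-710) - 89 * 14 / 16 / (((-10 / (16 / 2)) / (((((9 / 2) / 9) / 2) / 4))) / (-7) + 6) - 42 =-164560769 / 3239872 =-50.79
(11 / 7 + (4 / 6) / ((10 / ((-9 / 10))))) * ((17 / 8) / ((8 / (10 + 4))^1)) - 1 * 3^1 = 4193 / 1600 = 2.62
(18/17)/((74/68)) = 36/37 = 0.97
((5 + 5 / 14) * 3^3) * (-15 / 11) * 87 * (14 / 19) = -2642625 / 209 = -12644.14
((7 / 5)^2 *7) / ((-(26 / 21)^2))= -151263 / 16900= -8.95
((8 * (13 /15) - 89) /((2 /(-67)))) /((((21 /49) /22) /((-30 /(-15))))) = 282254.62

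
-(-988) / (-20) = -247 / 5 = -49.40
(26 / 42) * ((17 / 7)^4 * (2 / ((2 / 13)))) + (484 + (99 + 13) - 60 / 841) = 37140551305 / 42404061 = 875.87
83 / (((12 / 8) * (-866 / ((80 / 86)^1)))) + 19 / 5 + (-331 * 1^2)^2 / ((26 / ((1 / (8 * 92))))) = 50589797773 / 5344397760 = 9.47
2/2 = 1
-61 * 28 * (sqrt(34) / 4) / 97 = -427 * sqrt(34) / 97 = -25.67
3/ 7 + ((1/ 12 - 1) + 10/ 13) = 307/ 1092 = 0.28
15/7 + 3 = 36/7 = 5.14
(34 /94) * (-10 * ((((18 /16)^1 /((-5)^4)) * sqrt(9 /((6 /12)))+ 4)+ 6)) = -1700 /47-459 * sqrt(2) /23500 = -36.20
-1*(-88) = 88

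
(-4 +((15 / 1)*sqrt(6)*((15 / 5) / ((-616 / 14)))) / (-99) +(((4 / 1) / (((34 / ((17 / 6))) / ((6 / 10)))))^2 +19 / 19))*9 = -666 / 25 +45*sqrt(6) / 484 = -26.41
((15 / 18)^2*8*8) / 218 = 200 / 981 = 0.20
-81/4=-20.25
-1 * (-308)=308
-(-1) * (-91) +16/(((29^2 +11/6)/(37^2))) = -328763/5057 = -65.01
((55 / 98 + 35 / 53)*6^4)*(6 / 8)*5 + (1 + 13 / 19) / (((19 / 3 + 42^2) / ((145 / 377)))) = 20226054888510 / 3406788749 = 5936.99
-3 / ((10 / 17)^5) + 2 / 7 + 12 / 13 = -376620961 / 9100000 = -41.39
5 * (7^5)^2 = 1412376245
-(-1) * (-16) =-16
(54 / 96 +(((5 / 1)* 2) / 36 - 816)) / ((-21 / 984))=687529 / 18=38196.06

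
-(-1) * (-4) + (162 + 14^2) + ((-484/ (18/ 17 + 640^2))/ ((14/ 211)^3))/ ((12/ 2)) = 10126530955885/ 28660605288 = 353.33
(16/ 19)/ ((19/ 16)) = 256/ 361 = 0.71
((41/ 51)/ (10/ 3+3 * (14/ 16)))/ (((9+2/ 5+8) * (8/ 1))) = 205/ 211497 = 0.00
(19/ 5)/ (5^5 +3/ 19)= 361/ 296890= 0.00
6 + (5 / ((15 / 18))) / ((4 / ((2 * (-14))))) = -36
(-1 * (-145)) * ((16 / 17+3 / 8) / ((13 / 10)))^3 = 103953019375 / 690807104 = 150.48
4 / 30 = 2 / 15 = 0.13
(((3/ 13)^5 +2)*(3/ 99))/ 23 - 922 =-259829355985/ 281811387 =-922.00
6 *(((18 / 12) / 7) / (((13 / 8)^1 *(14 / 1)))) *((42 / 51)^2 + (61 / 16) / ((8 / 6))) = 0.20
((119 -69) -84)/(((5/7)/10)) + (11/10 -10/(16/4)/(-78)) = -370397/780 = -474.87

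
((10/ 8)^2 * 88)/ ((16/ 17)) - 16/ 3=13513/ 96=140.76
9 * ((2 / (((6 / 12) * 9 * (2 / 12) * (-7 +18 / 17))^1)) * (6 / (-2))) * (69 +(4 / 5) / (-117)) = 5489096 / 6565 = 836.12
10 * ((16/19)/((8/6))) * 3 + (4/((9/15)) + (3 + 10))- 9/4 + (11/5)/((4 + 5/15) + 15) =1205957/33060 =36.48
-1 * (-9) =9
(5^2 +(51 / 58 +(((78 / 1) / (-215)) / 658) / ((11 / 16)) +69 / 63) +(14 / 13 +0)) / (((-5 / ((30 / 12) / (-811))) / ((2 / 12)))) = 49369971397 / 17128595123640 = 0.00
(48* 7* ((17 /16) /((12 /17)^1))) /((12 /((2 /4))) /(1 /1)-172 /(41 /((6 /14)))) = 580601 /25488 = 22.78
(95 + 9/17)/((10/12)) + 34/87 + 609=5354173/7395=724.03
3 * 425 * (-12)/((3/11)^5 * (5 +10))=-676016.54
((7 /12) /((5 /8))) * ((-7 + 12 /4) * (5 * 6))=-112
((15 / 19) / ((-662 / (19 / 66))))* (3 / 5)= -3 / 14564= -0.00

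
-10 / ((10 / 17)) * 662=-11254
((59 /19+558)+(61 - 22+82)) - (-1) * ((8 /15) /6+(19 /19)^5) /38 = 1166449 /1710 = 682.13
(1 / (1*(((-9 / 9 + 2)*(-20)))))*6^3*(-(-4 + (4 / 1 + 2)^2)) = 345.60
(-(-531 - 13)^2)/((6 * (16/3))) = -9248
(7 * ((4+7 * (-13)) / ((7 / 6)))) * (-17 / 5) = 8874 / 5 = 1774.80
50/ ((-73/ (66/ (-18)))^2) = 6050/ 47961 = 0.13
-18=-18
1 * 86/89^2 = 86/7921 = 0.01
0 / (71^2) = 0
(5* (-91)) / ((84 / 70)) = -2275 / 6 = -379.17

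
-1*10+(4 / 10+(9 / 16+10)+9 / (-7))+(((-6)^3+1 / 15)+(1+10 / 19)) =-6854189 / 31920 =-214.73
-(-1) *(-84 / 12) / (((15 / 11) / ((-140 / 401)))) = 2156 / 1203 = 1.79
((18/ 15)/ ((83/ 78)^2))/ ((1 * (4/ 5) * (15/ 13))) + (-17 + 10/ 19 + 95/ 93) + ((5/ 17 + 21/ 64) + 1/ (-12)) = -911535269129/ 66220374720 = -13.77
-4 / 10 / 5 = -2 / 25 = -0.08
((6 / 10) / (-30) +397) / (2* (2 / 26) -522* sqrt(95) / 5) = -875519541* sqrt(95) / 21873652600 -258037 / 4374730520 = -0.39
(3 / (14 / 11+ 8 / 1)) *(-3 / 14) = -33 / 476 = -0.07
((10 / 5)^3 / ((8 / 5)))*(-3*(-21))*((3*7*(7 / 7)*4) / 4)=6615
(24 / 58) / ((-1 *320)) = -3 / 2320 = -0.00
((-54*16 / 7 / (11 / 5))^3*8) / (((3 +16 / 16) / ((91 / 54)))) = -38817792000 / 65219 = -595191.46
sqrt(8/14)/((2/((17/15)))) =17*sqrt(7)/105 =0.43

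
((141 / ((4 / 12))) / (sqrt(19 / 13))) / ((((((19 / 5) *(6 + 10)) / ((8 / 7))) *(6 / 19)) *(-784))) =-705 *sqrt(247) / 417088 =-0.03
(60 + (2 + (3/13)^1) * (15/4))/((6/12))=3555/26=136.73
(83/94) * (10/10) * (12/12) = 83/94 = 0.88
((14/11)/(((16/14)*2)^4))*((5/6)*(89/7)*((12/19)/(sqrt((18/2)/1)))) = 1068445/10272768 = 0.10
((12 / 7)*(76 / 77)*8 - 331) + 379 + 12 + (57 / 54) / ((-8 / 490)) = 344747 / 38808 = 8.88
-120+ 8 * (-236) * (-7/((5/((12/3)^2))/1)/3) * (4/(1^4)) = 844024/15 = 56268.27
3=3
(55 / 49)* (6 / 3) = 110 / 49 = 2.24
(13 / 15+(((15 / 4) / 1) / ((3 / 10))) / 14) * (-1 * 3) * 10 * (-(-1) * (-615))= 32463.21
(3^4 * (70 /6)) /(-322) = -135 /46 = -2.93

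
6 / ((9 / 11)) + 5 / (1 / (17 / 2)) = 299 / 6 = 49.83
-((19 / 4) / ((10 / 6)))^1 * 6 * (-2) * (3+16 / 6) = 969 / 5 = 193.80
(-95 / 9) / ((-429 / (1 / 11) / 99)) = 95 / 429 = 0.22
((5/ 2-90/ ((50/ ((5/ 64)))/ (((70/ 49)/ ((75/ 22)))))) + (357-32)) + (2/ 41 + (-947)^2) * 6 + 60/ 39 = 1606175583091/ 298480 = 5381183.27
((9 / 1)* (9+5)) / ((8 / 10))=315 / 2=157.50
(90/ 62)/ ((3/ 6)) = 90/ 31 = 2.90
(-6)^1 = -6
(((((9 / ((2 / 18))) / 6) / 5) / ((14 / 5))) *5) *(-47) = -6345 / 28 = -226.61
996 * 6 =5976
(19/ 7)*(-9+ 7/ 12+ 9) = 19/ 12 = 1.58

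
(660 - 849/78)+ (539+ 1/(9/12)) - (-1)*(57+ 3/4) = 194563/156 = 1247.20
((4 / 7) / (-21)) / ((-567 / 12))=16 / 27783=0.00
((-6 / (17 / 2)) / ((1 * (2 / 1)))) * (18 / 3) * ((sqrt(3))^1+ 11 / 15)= -5.22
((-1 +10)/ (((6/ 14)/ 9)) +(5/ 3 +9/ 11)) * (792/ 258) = 25276/ 43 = 587.81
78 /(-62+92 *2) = 39 /61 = 0.64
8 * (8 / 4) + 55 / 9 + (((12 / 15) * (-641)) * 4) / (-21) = 37733 / 315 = 119.79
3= 3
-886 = -886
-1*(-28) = 28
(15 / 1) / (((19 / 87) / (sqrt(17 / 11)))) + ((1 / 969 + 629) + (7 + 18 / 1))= 1305 * sqrt(187) / 209 + 633727 / 969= 739.39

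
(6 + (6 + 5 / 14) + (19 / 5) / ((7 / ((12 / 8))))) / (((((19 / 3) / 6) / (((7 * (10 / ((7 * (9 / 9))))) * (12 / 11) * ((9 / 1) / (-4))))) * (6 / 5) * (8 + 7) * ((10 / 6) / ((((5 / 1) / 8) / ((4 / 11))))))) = -17.55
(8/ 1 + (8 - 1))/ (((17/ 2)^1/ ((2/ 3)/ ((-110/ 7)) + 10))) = 3286/ 187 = 17.57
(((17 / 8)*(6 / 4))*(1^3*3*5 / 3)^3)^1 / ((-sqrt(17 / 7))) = -375*sqrt(119) / 16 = -255.67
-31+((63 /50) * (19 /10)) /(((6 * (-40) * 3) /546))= -656309 /20000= -32.82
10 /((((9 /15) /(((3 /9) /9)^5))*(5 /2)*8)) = 0.00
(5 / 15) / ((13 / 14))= 14 / 39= 0.36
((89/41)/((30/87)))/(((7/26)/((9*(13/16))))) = 3925701/22960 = 170.98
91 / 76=1.20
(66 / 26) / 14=33 / 182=0.18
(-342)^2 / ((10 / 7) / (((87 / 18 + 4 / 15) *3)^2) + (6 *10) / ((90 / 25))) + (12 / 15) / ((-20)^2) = 191660773961 / 27320500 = 7015.27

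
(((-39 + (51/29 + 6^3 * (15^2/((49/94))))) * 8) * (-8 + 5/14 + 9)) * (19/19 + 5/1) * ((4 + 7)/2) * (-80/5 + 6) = -3321361454400/9947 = -333905846.43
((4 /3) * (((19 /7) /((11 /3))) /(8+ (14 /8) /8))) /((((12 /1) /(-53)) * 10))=-16112 /303765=-0.05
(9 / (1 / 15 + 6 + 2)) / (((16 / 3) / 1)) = 405 / 1936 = 0.21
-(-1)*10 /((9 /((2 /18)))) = 10 /81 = 0.12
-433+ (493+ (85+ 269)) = 414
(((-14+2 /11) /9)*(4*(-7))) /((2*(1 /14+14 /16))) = 119168 /5247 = 22.71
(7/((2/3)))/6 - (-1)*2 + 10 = 55/4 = 13.75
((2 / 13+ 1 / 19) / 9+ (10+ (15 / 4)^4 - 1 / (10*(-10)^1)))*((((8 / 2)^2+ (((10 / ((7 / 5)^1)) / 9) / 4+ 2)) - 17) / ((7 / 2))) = 148796660699 / 2091398400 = 71.15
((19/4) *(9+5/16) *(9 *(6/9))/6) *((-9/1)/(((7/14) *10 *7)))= -25479/2240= -11.37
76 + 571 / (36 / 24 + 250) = 39370 / 503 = 78.27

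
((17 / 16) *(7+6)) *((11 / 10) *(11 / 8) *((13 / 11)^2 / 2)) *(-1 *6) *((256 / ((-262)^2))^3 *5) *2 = -229472256 / 5053913144281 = -0.00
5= 5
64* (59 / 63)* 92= 347392 / 63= 5514.16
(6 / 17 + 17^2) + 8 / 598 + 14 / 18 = 13273222 / 45747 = 290.14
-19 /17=-1.12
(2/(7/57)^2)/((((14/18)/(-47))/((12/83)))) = -32983848/28469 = -1158.59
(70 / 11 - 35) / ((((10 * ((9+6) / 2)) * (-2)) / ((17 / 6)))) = 119 / 220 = 0.54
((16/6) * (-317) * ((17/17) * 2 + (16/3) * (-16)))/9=634000/81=7827.16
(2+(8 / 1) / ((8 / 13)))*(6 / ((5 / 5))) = 90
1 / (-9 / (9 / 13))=-1 / 13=-0.08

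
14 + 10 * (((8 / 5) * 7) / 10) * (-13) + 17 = -114.60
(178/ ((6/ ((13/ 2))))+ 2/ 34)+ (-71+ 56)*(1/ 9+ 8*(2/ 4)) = 13385/ 102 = 131.23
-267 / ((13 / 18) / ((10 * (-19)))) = 913140 / 13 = 70241.54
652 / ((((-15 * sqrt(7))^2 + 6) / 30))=12.37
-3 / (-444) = 1 / 148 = 0.01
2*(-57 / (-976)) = 57 / 488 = 0.12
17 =17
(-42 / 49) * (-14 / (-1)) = -12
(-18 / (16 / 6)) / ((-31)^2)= -27 / 3844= -0.01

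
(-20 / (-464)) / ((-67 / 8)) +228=442994 / 1943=227.99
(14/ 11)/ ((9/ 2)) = 28/ 99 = 0.28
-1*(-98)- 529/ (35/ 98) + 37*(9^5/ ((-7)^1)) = -10972477/ 35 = -313499.34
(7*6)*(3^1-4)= -42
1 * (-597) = -597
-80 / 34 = -40 / 17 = -2.35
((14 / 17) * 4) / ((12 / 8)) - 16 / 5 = -256 / 255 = -1.00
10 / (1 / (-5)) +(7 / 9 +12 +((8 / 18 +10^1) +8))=-169 / 9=-18.78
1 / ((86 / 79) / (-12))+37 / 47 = -20687 / 2021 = -10.24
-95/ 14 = -6.79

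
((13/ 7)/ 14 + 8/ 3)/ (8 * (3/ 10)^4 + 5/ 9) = 4.51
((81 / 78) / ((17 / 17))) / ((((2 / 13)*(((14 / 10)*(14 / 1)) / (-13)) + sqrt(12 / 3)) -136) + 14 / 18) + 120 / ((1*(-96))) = -5106185 / 4059676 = -1.26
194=194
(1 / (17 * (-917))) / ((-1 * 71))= 1 / 1106819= 0.00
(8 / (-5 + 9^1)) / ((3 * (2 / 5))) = 5 / 3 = 1.67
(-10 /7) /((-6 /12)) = 20 /7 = 2.86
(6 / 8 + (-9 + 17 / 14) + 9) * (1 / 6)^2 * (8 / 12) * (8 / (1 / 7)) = 55 / 27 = 2.04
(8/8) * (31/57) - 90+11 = -4472/57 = -78.46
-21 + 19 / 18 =-19.94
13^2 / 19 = 8.89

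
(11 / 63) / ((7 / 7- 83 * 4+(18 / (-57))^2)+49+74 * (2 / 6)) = -3971 / 5850264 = -0.00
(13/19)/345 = 13/6555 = 0.00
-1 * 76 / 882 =-38 / 441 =-0.09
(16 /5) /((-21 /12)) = -64 /35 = -1.83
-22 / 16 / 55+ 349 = 348.98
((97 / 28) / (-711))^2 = 0.00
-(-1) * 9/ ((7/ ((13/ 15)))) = 39/ 35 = 1.11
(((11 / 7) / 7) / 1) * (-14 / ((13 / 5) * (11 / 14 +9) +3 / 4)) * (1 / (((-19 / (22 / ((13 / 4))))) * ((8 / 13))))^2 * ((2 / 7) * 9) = -958320 / 9266509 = -0.10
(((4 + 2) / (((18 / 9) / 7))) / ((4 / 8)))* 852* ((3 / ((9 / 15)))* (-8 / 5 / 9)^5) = -130285568 / 4100625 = -31.77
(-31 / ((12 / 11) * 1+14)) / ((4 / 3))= -1023 / 664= -1.54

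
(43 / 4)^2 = 1849 / 16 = 115.56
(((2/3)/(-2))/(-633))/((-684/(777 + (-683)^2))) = -233633/649458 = -0.36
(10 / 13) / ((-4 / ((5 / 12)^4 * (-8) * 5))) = 15625 / 67392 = 0.23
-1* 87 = -87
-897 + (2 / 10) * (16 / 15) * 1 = -67259 / 75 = -896.79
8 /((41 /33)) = 264 /41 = 6.44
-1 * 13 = -13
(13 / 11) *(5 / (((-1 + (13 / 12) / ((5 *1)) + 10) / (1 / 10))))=390 / 6083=0.06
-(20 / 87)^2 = -400 / 7569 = -0.05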